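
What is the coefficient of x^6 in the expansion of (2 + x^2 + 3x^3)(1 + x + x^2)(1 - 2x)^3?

-2

(2 + x^2 + 3x^3) has coefficients 2,0,1,3 for degrees 0…3.
(1 + x + x^2) has coefficients 1,1,1,0,0,0,0 for degrees 0…6.
Finally multiplying by (1 - 2x)^3, the product of all factors after the first has coefficients 1,-5,7,-2,4,-8,0 for degrees 0…6.
[x^6] = 2·0 + 1·4 + 3·(-2) = -2.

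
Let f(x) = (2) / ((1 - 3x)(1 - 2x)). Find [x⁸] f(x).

38342

Partial fractions give a closed form: a_n = (6)·3^n + (-4)·2^n.
At n = 8: a_8 = 38342.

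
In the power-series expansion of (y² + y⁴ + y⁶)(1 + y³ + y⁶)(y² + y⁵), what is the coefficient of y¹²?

(y² + y⁴ + y⁶) has coefficients 0,0,1,0,1,0,1 for degrees 0…6.
(1 + y³ + y⁶) has coefficients 1,0,0,1,0,0,1,0,0,0,0,0,0 for degrees 0…12.
Finally multiplying by (y² + y⁵), the product of all factors after the first has coefficients 0,0,1,0,0,2,0,0,2,0,0,1,0 for degrees 0…12.
[y¹²] = 1·0 + 1·2 + 1·0 = 2.

2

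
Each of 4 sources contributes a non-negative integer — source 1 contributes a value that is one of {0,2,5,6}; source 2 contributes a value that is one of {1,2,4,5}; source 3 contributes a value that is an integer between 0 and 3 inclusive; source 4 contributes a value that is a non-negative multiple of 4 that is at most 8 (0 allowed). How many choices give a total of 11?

The generating function for the choices is (1 + x² + x⁵ + x⁶)·(x + x² + x⁴ + x⁵)·(1 + x + x² + x³)·(1 + x⁴ + x⁸); the count is [x¹¹].
(1 + x² + x⁵ + x⁶) has coefficients 1,0,1,0,0,1,1 for degrees 0…6.
(x + x² + x⁴ + x⁵) has coefficients 0,1,1,0,1,1,0,0,0,0,0,0 for degrees 0…11.
Multiplying by (1 + x + x² + x³) gives running coefficients 0,1,2,2,3,3,2,2,1,0,0,0 for degrees 0…11.
Finally multiplying by (1 + x⁴ + x⁸), the product of all factors after the first has coefficients 0,1,2,2,3,4,4,4,4,4,4,4 for degrees 0…11.
[x¹¹] = 1·4 + 1·4 + 1·4 + 1·4 = 16.

16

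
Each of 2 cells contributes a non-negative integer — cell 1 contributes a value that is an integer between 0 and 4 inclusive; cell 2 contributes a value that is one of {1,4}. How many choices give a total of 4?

The generating function for the choices is (1 + x + x² + x³ + x⁴)·(x + x⁴); the count is [x⁴].
(1 + x + x² + x³ + x⁴) has coefficients 1,1,1,1,1 for degrees 0…4.
(x + x⁴) has coefficients 0,1,0,0,1 for degrees 0…4.
[x⁴] = 1·1 + 1·0 + 1·0 + 1·1 + 1·0 = 2.

2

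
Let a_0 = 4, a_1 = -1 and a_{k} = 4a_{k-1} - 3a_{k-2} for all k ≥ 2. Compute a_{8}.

-16396

The ordinary generating function has denominator 1 - 4z + 3z^2.
Iterating the recurrence: a_0,…,a_{8} = 4, -1, -16, -61, -196, -601, -1816, -5461, -16396.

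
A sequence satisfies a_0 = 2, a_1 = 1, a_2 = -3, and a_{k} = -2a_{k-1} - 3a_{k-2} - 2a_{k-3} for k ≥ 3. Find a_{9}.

The ordinary generating function has denominator 1 + 2z + 3z^2 + 2z^3.
Iterating the recurrence: a_0,…,a_{9} = 2, 1, -3, -1, 9, -9, -7, 23, -7, -41.

-41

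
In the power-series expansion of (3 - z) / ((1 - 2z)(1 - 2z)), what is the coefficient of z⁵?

496

The denominator gives the recurrence a_n = 4a_(n−1) − 4a_(n−2) for n ≥ 3; the numerator fixes a_0 = 3, a_1 = 11, a_2 = 32.
Iterating: 3, 11, 32, 84, 208, 496, so a_5 = 496.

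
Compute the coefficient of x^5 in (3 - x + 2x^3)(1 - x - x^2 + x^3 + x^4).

(3 - x + 2x^3) has coefficients 3,-1,0,2 for degrees 0…3.
(1 - x - x^2 + x^3 + x^4) has coefficients 1,-1,-1,1,1,0 for degrees 0…5.
[x^5] = 3·0 − 1·1 + 2·(-1) = -3.

-3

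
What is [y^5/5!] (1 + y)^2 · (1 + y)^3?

120

The EGF product rule gives c_5 = Σ_{k_1+k_2=5} C(5; k_1,k_2) · ∏ g_i(k_i), where (1+y)^2 gives the falling factorial (2)_k; (1+y)^3 gives the falling factorial (3)_k.
g_1(k) for k = 0…5: 1, 2, 2, 0, 0, 0.
g_2(k) for k = 0…5: 1, 3, 6, 6, 0, 0.
c_5 = Σ_k C(5,k)·g_1(k)·g_2(5−k) = 10·2·6 = 120.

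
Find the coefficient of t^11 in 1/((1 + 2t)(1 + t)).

The denominator gives the recurrence a_n = −3a_(n−1) − 2a_(n−2) for n ≥ 2; the numerator fixes a_0 = 1, a_1 = -3.
Iterating: 1, -3, 7, -15, 31, -63, 127, -255, 511, -1023, 2047, -4095, so a_11 = -4095.

-4095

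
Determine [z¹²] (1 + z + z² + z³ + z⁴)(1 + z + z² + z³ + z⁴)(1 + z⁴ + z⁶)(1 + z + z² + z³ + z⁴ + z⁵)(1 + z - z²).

43

(1 + z + z² + z³ + z⁴) has coefficients 1,1,1,1,1 for degrees 0…4.
(1 + z + z² + z³ + z⁴) has coefficients 1,1,1,1,1,0,0,0,0,0,0,0,0 for degrees 0…12.
Multiplying by (1 + z⁴ + z⁶) gives running coefficients 1,1,1,1,2,1,2,2,2,1,1,0,0 for degrees 0…12.
Multiplying by (1 + z + z² + z³ + z⁴ + z⁵) gives running coefficients 1,2,3,4,6,7,8,9,10,10,9,8,6 for degrees 0…12.
Finally multiplying by (1 + z - z²), the product of all factors after the first has coefficients 1,3,4,5,7,9,9,10,11,11,9,7,5 for degrees 0…12.
[z¹²] = 1·5 + 1·7 + 1·9 + 1·11 + 1·11 = 43.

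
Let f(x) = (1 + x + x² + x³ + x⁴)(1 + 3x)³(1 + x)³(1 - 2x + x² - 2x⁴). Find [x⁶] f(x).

-232

(1 + x + x² + x³ + x⁴) has coefficients 1,1,1,1,1 for degrees 0…4.
(1 + 3x)³ has coefficients 1,9,27,27,0,0,0 for degrees 0…6.
Multiplying by (1 + x)³ gives running coefficients 1,12,57,136,171,108,27 for degrees 0…6.
Finally multiplying by (1 - 2x + x² - 2x⁴), the product of all factors after the first has coefficients 1,10,34,34,-46,-122,-132 for degrees 0…6.
[x⁶] = 1·(-132) + 1·(-122) + 1·(-46) + 1·34 + 1·34 = -232.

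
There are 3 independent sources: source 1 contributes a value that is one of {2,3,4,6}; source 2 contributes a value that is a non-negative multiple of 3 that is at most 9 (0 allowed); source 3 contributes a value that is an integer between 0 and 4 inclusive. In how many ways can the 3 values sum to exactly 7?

6

The generating function for the choices is (z^2 + z^3 + z^4 + z^6)·(1 + z^3 + z^6 + z^9)·(1 + z + z^2 + z^3 + z^4); the count is [z^7].
(z^2 + z^3 + z^4 + z^6) has coefficients 0,0,1,1,1,0,1 for degrees 0…6.
(1 + z^3 + z^6 + z^9) has coefficients 1,0,0,1,0,0,1,0 for degrees 0…7.
Finally multiplying by (1 + z + z^2 + z^3 + z^4), the product of all factors after the first has coefficients 1,1,1,2,2,1,2,2 for degrees 0…7.
[z^7] = 1·1 + 1·2 + 1·2 + 1·1 = 6.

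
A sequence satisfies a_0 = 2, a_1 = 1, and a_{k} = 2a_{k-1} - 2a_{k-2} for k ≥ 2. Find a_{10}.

-32

The ordinary generating function has denominator 1 - 2t + 2t^2.
Iterating the recurrence: a_0,…,a_{10} = 2, 1, -2, -6, -8, -4, 8, 24, 32, 16, -32.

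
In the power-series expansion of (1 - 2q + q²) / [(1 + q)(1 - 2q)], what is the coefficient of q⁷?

20

The denominator gives the recurrence a_n = a_(n−1) + 2a_(n−2) for n ≥ 3; the numerator fixes a_0 = 1, a_1 = -1, a_2 = 2.
Iterating: 1, -1, 2, 0, 4, 4, 12, 20, so a_7 = 20.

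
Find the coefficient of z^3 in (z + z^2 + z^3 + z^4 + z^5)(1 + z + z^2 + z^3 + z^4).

(z + z^2 + z^3 + z^4 + z^5) has coefficients 0,1,1,1 for degrees 0…3.
(1 + z + z^2 + z^3 + z^4) has coefficients 1,1,1,1 for degrees 0…3.
[z^3] = 1·1 + 1·1 + 1·1 = 3.

3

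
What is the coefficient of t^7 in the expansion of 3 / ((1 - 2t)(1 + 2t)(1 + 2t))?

The denominator gives the recurrence a_n = −2a_(n−1) + 4a_(n−2) + 8a_(n−3) for n ≥ 3; the numerator fixes a_0 = 3, a_1 = -6, a_2 = 24.
Iterating: 3, -6, 24, -48, 144, -288, 768, -1536, so a_7 = -1536.

-1536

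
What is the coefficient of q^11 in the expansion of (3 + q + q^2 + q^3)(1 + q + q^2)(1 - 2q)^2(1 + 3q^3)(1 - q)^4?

-2

(3 + q + q^2 + q^3) has coefficients 3,1,1,1 for degrees 0…3.
(1 + q + q^2) has coefficients 1,1,1,0,0,0,0,0,0,0,0,0 for degrees 0…11.
Multiplying by (1 - 2q)^2 gives running coefficients 1,-3,1,0,4,0,0,0,0,0,0,0 for degrees 0…11.
Multiplying by (1 + 3q^3) gives running coefficients 1,-3,1,3,-5,3,0,12,0,0,0,0 for degrees 0…11.
Finally multiplying by (1 - q)^4, the product of all factors after the first has coefficients 1,-7,19,-23,2,34,-53,53,-65,75,-48,12 for degrees 0…11.
[q^11] = 3·12 + 1·(-48) + 1·75 + 1·(-65) = -2.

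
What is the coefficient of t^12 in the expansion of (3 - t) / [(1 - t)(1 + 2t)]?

9558

Partial fractions give a closed form: a_n = (2/3)·1^n + (7/3)·(-2)^n.
At n = 12: a_12 = 9558.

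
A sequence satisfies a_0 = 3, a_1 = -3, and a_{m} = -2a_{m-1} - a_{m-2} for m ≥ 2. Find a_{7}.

The ordinary generating function has denominator 1 + 2q + q^2.
Iterating the recurrence: a_0,…,a_{7} = 3, -3, 3, -3, 3, -3, 3, -3.

-3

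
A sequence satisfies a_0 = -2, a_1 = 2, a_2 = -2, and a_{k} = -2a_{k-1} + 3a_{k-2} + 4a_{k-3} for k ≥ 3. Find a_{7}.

The ordinary generating function has denominator 1 + 2x - 3x^2 - 4x^3.
Iterating the recurrence: a_0,…,a_{7} = -2, 2, -2, 2, -2, 2, -2, 2.

2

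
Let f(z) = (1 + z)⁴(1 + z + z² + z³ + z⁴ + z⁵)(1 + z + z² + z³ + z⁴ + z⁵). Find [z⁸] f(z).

78

(1 + z)⁴ has coefficients 1,4,6,4,1 for degrees 0…4.
(1 + z + z² + z³ + z⁴ + z⁵) has coefficients 1,1,1,1,1,1,0,0,0 for degrees 0…8.
Finally multiplying by (1 + z + z² + z³ + z⁴ + z⁵), the product of all factors after the first has coefficients 1,2,3,4,5,6,5,4,3 for degrees 0…8.
[z⁸] = 1·3 + 4·4 + 6·5 + 4·6 + 1·5 = 78.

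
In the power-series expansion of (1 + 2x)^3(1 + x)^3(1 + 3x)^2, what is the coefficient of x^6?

818

(1 + 2x)^3 has coefficients 1,6,12,8 for degrees 0…3.
(1 + x)^3 has coefficients 1,3,3,1,0,0,0 for degrees 0…6.
Finally multiplying by (1 + 3x)^2, the product of all factors after the first has coefficients 1,9,30,46,33,9,0 for degrees 0…6.
[x^6] = 1·0 + 6·9 + 12·33 + 8·46 = 818.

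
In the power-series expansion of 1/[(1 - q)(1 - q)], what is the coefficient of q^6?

The denominator gives the recurrence a_n = 2a_(n−1) − a_(n−2) for n ≥ 2; the numerator fixes a_0 = 1, a_1 = 2.
Iterating: 1, 2, 3, 4, 5, 6, 7, so a_6 = 7.

7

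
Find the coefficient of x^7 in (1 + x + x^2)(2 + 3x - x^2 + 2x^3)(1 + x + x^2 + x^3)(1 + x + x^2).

21

(1 + x + x^2) has coefficients 1,1,1 for degrees 0…2.
(2 + 3x - x^2 + 2x^3) has coefficients 2,3,-1,2,0,0,0,0 for degrees 0…7.
Multiplying by (1 + x + x^2 + x^3) gives running coefficients 2,5,4,6,4,1,2,0 for degrees 0…7.
Finally multiplying by (1 + x + x^2), the product of all factors after the first has coefficients 2,7,11,15,14,11,7,3 for degrees 0…7.
[x^7] = 1·3 + 1·7 + 1·11 = 21.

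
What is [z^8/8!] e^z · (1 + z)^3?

The EGF product rule gives c_8 = Σ_{k_1+k_2=8} C(8; k_1,k_2) · ∏ g_i(k_i), where e^z gives (1)^k; (1+z)^3 gives the falling factorial (3)_k.
g_1(k) for k = 0…8: 1, 1, 1, 1, 1, 1, 1, 1, 1.
g_2(k) for k = 0…8: 1, 3, 6, 6, 0, 0, 0, 0, 0.
c_8 = Σ_k C(8,k)·g_1(k)·g_2(8−k) = 56·1·6 + 28·1·6 + 8·1·3 + 1·1·1 = 336 + 168 + 24 + 1 = 529.

529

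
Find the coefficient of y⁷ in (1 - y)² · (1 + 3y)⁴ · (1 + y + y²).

(1 - y)² has coefficients 1,-2,1 for degrees 0…2.
(1 + 3y)⁴ has coefficients 1,12,54,108,81,0,0,0 for degrees 0…7.
Finally multiplying by (1 + y + y²), the product of all factors after the first has coefficients 1,13,67,174,243,189,81,0 for degrees 0…7.
[y⁷] = 1·0 − 2·81 + 1·189 = 27.

27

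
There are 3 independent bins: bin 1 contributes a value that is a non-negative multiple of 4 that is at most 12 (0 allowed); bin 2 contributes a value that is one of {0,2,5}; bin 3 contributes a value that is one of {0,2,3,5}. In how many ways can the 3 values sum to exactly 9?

The generating function for the choices is (1 + y^4 + y^8 + y^12)·(1 + y^2 + y^5)·(1 + y^2 + y^3 + y^5); the count is [y^9].
(1 + y^4 + y^8 + y^12) has coefficients 1,0,0,0,1,0,0,0,1,0 for degrees 0…9.
(1 + y^2 + y^5) has coefficients 1,0,1,0,0,1,0,0,0,0 for degrees 0…9.
Finally multiplying by (1 + y^2 + y^3 + y^5), the product of all factors after the first has coefficients 1,0,2,1,1,3,0,2,1,0 for degrees 0…9.
[y^9] = 1·0 + 1·3 + 1·0 = 3.

3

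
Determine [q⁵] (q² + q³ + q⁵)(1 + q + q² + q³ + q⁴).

3

(q² + q³ + q⁵) has coefficients 0,0,1,1,0,1 for degrees 0…5.
(1 + q + q² + q³ + q⁴) has coefficients 1,1,1,1,1,0 for degrees 0…5.
[q⁵] = 1·1 + 1·1 + 1·1 = 3.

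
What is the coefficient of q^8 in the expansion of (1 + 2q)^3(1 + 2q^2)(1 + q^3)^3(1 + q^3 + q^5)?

(1 + 2q)^3 has coefficients 1,6,12,8 for degrees 0…3.
(1 + 2q^2) has coefficients 1,0,2,0,0,0,0,0,0 for degrees 0…8.
Multiplying by (1 + q^3)^3 gives running coefficients 1,0,2,3,0,6,3,0,6 for degrees 0…8.
Finally multiplying by (1 + q^3 + q^5), the product of all factors after the first has coefficients 1,0,2,4,0,9,6,2,15 for degrees 0…8.
[q^8] = 1·15 + 6·2 + 12·6 + 8·9 = 171.

171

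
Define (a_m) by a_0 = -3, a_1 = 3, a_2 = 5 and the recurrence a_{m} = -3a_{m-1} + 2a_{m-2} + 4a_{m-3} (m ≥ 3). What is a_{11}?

The ordinary generating function has denominator 1 + 3q - 2q^2 - 4q^3.
Iterating the recurrence: a_0,…,a_{11} = -3, 3, 5, -21, 85, -277, 917, -2965, 9621, -31125, 100757, -326037.

-326037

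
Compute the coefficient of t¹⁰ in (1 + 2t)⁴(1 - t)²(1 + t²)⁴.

(1 + 2t)⁴ has coefficients 1,8,24,32,16 for degrees 0…4.
(1 - t)² has coefficients 1,-2,1,0,0,0,0,0,0,0,0 for degrees 0…10.
Finally multiplying by (1 + t²)⁴, the product of all factors after the first has coefficients 1,-2,5,-8,10,-12,10,-8,5,-2,1 for degrees 0…10.
[t¹⁰] = 1·1 + 8·(-2) + 24·5 + 32·(-8) + 16·10 = 9.

9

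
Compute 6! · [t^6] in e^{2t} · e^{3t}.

15625

The EGF product rule gives c_6 = Σ_{k_1+k_2=6} C(6; k_1,k_2) · ∏ g_i(k_i), where e^{2t} gives (2)^k; e^{3t} gives (3)^k.
g_1(k) for k = 0…6: 1, 2, 4, 8, 16, 32, 64.
g_2(k) for k = 0…6: 1, 3, 9, 27, 81, 243, 729.
c_6 = Σ_k C(6,k)·g_1(k)·g_2(6−k) = 1·1·729 + 6·2·243 + 15·4·81 + 20·8·27 + 15·16·9 + 6·32·3 + 1·64·1 = 729 + 2916 + 4860 + 4320 + 2160 + 576 + 64 = 15625.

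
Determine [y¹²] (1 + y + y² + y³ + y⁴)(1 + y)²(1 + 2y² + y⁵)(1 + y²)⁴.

108

(1 + y + y² + y³ + y⁴) has coefficients 1,1,1,1,1 for degrees 0…4.
(1 + y)² has coefficients 1,2,1,0,0,0,0,0,0,0,0,0,0 for degrees 0…12.
Multiplying by (1 + 2y² + y⁵) gives running coefficients 1,2,3,4,2,1,2,1,0,0,0,0,0 for degrees 0…12.
Finally multiplying by (1 + y²)⁴, the product of all factors after the first has coefficients 1,2,7,12,20,29,32,37,33,28,23,14,10 for degrees 0…12.
[y¹²] = 1·10 + 1·14 + 1·23 + 1·28 + 1·33 = 108.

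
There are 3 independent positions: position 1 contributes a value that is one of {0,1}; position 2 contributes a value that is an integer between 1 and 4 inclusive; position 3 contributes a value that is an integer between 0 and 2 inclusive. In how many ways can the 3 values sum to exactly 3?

5

The generating function for the choices is (1 + t)·(t + t^2 + t^3 + t^4)·(1 + t + t^2); the count is [t^3].
(1 + t) has coefficients 1,1 for degrees 0…1.
(t + t^2 + t^3 + t^4) has coefficients 0,1,1,1 for degrees 0…3.
Finally multiplying by (1 + t + t^2), the product of all factors after the first has coefficients 0,1,2,3 for degrees 0…3.
[t^3] = 1·3 + 1·2 = 5.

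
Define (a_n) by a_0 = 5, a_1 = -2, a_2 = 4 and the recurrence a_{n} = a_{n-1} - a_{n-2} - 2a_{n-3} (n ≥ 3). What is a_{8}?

The ordinary generating function has denominator 1 - z + z^2 + 2z^3.
Iterating the recurrence: a_0,…,a_{8} = 5, -2, 4, -4, -4, -8, 4, 20, 32.

32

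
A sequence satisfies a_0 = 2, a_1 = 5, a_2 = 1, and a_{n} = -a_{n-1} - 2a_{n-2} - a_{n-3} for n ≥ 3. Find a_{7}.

The ordinary generating function has denominator 1 + z + 2z^2 + z^3.
Iterating the recurrence: a_0,…,a_{7} = 2, 5, 1, -13, 6, 19, -18, -26.

-26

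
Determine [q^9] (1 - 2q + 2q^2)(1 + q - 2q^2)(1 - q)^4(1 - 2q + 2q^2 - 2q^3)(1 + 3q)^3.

(1 - 2q + 2q^2) has coefficients 1,-2,2 for degrees 0…2.
(1 + q - 2q^2) has coefficients 1,1,-2,0,0,0,0,0,0,0 for degrees 0…9.
Multiplying by (1 - q)^4 gives running coefficients 1,-3,0,10,-15,9,-2,0,0,0 for degrees 0…9.
Multiplying by (1 - 2q + 2q^2 - 2q^3) gives running coefficients 1,-5,8,2,-29,59,-70,52,-22,4 for degrees 0…9.
Finally multiplying by (1 + 3q)^3, the product of all factors after the first has coefficients 1,4,-10,-34,70,68,-268,232,149,-680 for degrees 0…9.
[q^9] = 1·(-680) − 2·149 + 2·232 = -514.

-514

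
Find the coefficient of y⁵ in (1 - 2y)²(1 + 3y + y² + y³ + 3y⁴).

-8

(1 - 2y)² has coefficients 1,-4,4 for degrees 0…2.
(1 + 3y + y² + y³ + 3y⁴) has coefficients 1,3,1,1,3,0 for degrees 0…5.
[y⁵] = 1·0 − 4·3 + 4·1 = -8.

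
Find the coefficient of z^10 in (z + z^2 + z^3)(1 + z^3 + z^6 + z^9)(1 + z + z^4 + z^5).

(z + z^2 + z^3) has coefficients 0,1,1,1 for degrees 0…3.
(1 + z^3 + z^6 + z^9) has coefficients 1,0,0,1,0,0,1,0,0,1,0 for degrees 0…10.
Finally multiplying by (1 + z + z^4 + z^5), the product of all factors after the first has coefficients 1,1,0,1,2,1,1,2,1,1,2 for degrees 0…10.
[z^10] = 1·1 + 1·1 + 1·2 = 4.

4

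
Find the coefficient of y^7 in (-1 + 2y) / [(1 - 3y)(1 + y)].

-546

The denominator gives the recurrence a_n = 2a_(n−1) + 3a_(n−2) for n ≥ 3; the numerator fixes a_0 = -1, a_1 = 0, a_2 = -3.
Iterating: -1, 0, -3, -6, -21, -60, -183, -546, so a_7 = -546.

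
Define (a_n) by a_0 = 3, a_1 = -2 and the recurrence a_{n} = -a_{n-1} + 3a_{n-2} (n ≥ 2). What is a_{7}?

-554

The ordinary generating function has denominator 1 + x - 3x^2.
Iterating the recurrence: a_0,…,a_{7} = 3, -2, 11, -17, 50, -101, 251, -554.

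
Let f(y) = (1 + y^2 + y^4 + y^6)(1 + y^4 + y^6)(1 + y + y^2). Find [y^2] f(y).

2

(1 + y^2 + y^4 + y^6) has coefficients 1,0,1 for degrees 0…2.
(1 + y^4 + y^6) has coefficients 1,0,0 for degrees 0…2.
Finally multiplying by (1 + y + y^2), the product of all factors after the first has coefficients 1,1,1 for degrees 0…2.
[y^2] = 1·1 + 1·1 = 2.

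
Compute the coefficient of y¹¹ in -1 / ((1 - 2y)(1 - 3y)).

-527345

Partial fractions give a closed form: a_n = (2)·2^n + (-3)·3^n.
At n = 11: a_11 = -527345.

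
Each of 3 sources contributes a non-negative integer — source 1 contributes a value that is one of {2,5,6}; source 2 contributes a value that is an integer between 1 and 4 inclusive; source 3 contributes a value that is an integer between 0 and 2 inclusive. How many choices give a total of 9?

6

The generating function for the choices is (x² + x⁵ + x⁶)·(x + x² + x³ + x⁴)·(1 + x + x²); the count is [x⁹].
(x² + x⁵ + x⁶) has coefficients 0,0,1,0,0,1,1 for degrees 0…6.
(x + x² + x³ + x⁴) has coefficients 0,1,1,1,1,0,0,0,0,0 for degrees 0…9.
Finally multiplying by (1 + x + x²), the product of all factors after the first has coefficients 0,1,2,3,3,2,1,0,0,0 for degrees 0…9.
[x⁹] = 1·0 + 1·3 + 1·3 = 6.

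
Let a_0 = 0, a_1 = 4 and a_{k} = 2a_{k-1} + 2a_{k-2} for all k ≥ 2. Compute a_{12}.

The ordinary generating function has denominator 1 - 2t - 2t^2.
Iterating the recurrence: a_0,…,a_{12} = 0, 4, 8, 24, 64, 176, 480, 1312, 3584, 9792, 26752, 73088, 199680.

199680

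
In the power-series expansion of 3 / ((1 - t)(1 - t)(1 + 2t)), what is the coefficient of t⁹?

-672

The denominator gives the recurrence a_n = 3a_(n−2) − 2a_(n−3) for n ≥ 3; the numerator fixes a_0 = 3, a_1 = 0, a_2 = 9.
Iterating: 3, 0, 9, -6, 27, -36, 93, -162, 351, -672, so a_9 = -672.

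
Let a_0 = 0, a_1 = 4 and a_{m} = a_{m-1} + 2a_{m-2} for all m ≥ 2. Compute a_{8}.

The ordinary generating function has denominator 1 - q - 2q^2.
Iterating the recurrence: a_0,…,a_{8} = 0, 4, 4, 12, 20, 44, 84, 172, 340.

340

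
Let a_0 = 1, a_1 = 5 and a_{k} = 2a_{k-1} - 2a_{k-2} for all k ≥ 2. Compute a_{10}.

The ordinary generating function has denominator 1 - 2q + 2q^2.
Iterating the recurrence: a_0,…,a_{10} = 1, 5, 8, 6, -4, -20, -32, -24, 16, 80, 128.

128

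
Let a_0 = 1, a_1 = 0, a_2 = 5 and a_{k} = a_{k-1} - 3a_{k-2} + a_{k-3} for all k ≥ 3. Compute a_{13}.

The ordinary generating function has denominator 1 - z + 3z^2 - z^3.
Iterating the recurrence: a_0,…,a_{13} = 1, 0, 5, 6, -9, -22, 11, 68, 13, -180, -151, 402, 675, -682.

-682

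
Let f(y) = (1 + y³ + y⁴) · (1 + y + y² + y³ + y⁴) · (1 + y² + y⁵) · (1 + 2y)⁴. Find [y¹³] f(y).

(1 + y³ + y⁴) has coefficients 1,0,0,1,1 for degrees 0…4.
(1 + y + y² + y³ + y⁴) has coefficients 1,1,1,1,1,0,0,0,0,0,0,0,0,0 for degrees 0…13.
Multiplying by (1 + y² + y⁵) gives running coefficients 1,1,2,2,2,2,2,1,1,1,0,0,0,0 for degrees 0…13.
Finally multiplying by (1 + 2y)⁴, the product of all factors after the first has coefficients 1,9,34,74,114,146,162,161,153,129,96,72,48,16 for degrees 0…13.
[y¹³] = 1·16 + 1·96 + 1·129 = 241.

241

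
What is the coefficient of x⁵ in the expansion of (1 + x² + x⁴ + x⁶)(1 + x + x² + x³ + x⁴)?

(1 + x² + x⁴ + x⁶) has coefficients 1,0,1,0,1,0 for degrees 0…5.
(1 + x + x² + x³ + x⁴) has coefficients 1,1,1,1,1,0 for degrees 0…5.
[x⁵] = 1·0 + 1·1 + 1·1 = 2.

2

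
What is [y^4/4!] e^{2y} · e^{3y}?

625

The EGF product rule gives c_4 = Σ_{k_1+k_2=4} C(4; k_1,k_2) · ∏ g_i(k_i), where e^{2y} gives (2)^k; e^{3y} gives (3)^k.
g_1(k) for k = 0…4: 1, 2, 4, 8, 16.
g_2(k) for k = 0…4: 1, 3, 9, 27, 81.
c_4 = Σ_k C(4,k)·g_1(k)·g_2(4−k) = 1·1·81 + 4·2·27 + 6·4·9 + 4·8·3 + 1·16·1 = 81 + 216 + 216 + 96 + 16 = 625.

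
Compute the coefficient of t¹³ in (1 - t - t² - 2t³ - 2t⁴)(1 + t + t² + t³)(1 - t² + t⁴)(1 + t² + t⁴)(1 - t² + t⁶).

(1 - t - t² - 2t³ - 2t⁴) has coefficients 1,-1,-1,-2,-2 for degrees 0…4.
(1 + t + t² + t³) has coefficients 1,1,1,1,0,0,0,0,0,0,0,0,0,0 for degrees 0…13.
Multiplying by (1 - t² + t⁴) gives running coefficients 1,1,0,0,0,0,1,1,0,0,0,0,0,0 for degrees 0…13.
Multiplying by (1 + t² + t⁴) gives running coefficients 1,1,1,1,1,1,1,1,1,1,1,1,0,0 for degrees 0…13.
Finally multiplying by (1 - t² + t⁶), the product of all factors after the first has coefficients 1,1,0,0,0,0,1,1,1,1,1,1,0,0 for degrees 0…13.
[t¹³] = 1·0 − 1·0 − 1·1 − 2·1 − 2·1 = -5.

-5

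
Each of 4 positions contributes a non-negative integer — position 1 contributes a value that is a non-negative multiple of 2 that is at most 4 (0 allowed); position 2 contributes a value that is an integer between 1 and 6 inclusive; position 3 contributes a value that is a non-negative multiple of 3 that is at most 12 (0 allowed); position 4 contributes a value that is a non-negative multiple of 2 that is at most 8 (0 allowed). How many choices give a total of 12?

The generating function for the choices is (1 + q² + q⁴)·(q + q² + q³ + q⁴ + q⁵ + q⁶)·(1 + q³ + q⁶ + q⁹ + q¹²)·(1 + q² + q⁴ + q⁶ + q⁸); the count is [q¹²].
(1 + q² + q⁴) has coefficients 1,0,1,0,1 for degrees 0…4.
(q + q² + q³ + q⁴ + q⁵ + q⁶) has coefficients 0,1,1,1,1,1,1,0,0,0,0,0,0 for degrees 0…12.
Multiplying by (1 + q³ + q⁶ + q⁹ + q¹²) gives running coefficients 0,1,1,1,2,2,2,2,2,2,2,2,2 for degrees 0…12.
Finally multiplying by (1 + q² + q⁴ + q⁶ + q⁸), the product of all factors after the first has coefficients 0,1,1,2,3,4,5,6,7,8,9,9,10 for degrees 0…12.
[q¹²] = 1·10 + 1·9 + 1·7 = 26.

26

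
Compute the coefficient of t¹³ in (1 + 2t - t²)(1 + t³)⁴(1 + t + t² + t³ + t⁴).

11

(1 + 2t - t²) has coefficients 1,2,-1 for degrees 0…2.
(1 + t³)⁴ has coefficients 1,0,0,4,0,0,6,0,0,4,0,0,1,0 for degrees 0…13.
Finally multiplying by (1 + t + t² + t³ + t⁴), the product of all factors after the first has coefficients 1,1,1,5,5,4,10,10,6,10,10,4,5,5 for degrees 0…13.
[t¹³] = 1·5 + 2·5 − 1·4 = 11.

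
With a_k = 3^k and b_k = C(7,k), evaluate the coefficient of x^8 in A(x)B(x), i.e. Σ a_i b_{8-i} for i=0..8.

49152

Write out a_i and b_{8-i} for i = 0,…,8 and sum the products.
Σ = 1·0 + 3·1 + 9·7 + 27·21 + 81·35 + 243·35 + 729·21 + 2187·7 + 6561·1 = 49152.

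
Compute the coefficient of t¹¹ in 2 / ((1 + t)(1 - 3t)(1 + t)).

The denominator gives the recurrence a_n = a_(n−1) + 5a_(n−2) + 3a_(n−3) for n ≥ 3; the numerator fixes a_0 = 2, a_1 = 2, a_2 = 12.
Iterating: 2, 2, 12, 28, 94, 270, 824, 2456, 7386, 22138, 66436, 199284, so a_11 = 199284.

199284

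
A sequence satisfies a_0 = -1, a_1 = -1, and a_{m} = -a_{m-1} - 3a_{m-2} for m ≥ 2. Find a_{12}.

919

The ordinary generating function has denominator 1 + q + 3q^2.
Iterating the recurrence: a_0,…,a_{12} = -1, -1, 4, -1, -11, 14, 19, -61, 4, 179, -191, -346, 919.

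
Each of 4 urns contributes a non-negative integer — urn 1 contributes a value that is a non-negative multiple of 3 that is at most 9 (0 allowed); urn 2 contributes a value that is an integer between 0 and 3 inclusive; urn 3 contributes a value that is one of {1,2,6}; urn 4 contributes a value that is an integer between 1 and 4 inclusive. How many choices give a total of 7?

11

The generating function for the choices is (1 + t^3 + t^6 + t^9)·(1 + t + t^2 + t^3)·(t + t^2 + t^6)·(t + t^2 + t^3 + t^4); the count is [t^7].
(1 + t^3 + t^6 + t^9) has coefficients 1,0,0,1,0,0,1,0 for degrees 0…7.
(1 + t + t^2 + t^3) has coefficients 1,1,1,1,0,0,0,0 for degrees 0…7.
Multiplying by (t + t^2 + t^6) gives running coefficients 0,1,2,2,2,1,1,1 for degrees 0…7.
Finally multiplying by (t + t^2 + t^3 + t^4), the product of all factors after the first has coefficients 0,0,1,3,5,7,7,6 for degrees 0…7.
[t^7] = 1·6 + 1·5 + 1·0 = 11.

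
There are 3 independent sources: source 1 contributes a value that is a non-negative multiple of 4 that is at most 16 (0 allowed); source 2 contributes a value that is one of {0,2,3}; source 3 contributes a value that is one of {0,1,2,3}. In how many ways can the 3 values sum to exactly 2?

The generating function for the choices is (1 + y^4 + y^8 + y^12 + y^16)·(1 + y^2 + y^3)·(1 + y + y^2 + y^3); the count is [y^2].
(1 + y^4 + y^8 + y^12 + y^16) has coefficients 1,0,0 for degrees 0…2.
(1 + y^2 + y^3) has coefficients 1,0,1 for degrees 0…2.
Finally multiplying by (1 + y + y^2 + y^3), the product of all factors after the first has coefficients 1,1,2 for degrees 0…2.
[y^2] = 1·2 = 2.

2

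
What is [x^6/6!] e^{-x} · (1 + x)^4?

The EGF product rule gives c_6 = Σ_{k_1+k_2=6} C(6; k_1,k_2) · ∏ g_i(k_i), where e^{-x} gives (-1)^k; (1+x)^4 gives the falling factorial (4)_k.
g_1(k) for k = 0…6: 1, -1, 1, -1, 1, -1, 1.
g_2(k) for k = 0…6: 1, 4, 12, 24, 24, 0, 0.
c_6 = Σ_k C(6,k)·g_1(k)·g_2(6−k) = 15·1·24 + 20·(-1)·24 + 15·1·12 + 6·(-1)·4 + 1·1·1 = 360 − 480 + 180 − 24 + 1 = 37.

37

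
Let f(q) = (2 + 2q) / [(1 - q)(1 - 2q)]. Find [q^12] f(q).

Partial fractions give a closed form: a_n = (-4)·1^n + (6)·2^n.
At n = 12: a_12 = 24572.

24572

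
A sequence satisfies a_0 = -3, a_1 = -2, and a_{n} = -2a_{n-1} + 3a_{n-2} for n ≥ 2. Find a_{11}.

44284

The ordinary generating function has denominator 1 + 2y - 3y^2.
Iterating the recurrence: a_0,…,a_{11} = -3, -2, -5, 4, -23, 58, -185, 544, -1643, 4918, -14765, 44284.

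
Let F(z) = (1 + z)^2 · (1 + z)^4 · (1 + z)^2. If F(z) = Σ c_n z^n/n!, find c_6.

20160

The EGF product rule gives c_6 = Σ_{k_1+k_2+k_3=6} C(6; k_1,k_2,k_3) · ∏ g_i(k_i), where (1+z)^2 gives the falling factorial (2)_k; (1+z)^4 gives the falling factorial (4)_k; (1+z)^2 gives the falling factorial (2)_k.
g_1(k) for k = 0…6: 1, 2, 2, 0, 0, 0, 0.
g_2(k) for k = 0…6: 1, 4, 12, 24, 24, 0, 0.
g_3(k) for k = 0…6: 1, 2, 2, 0, 0, 0, 0.
First combine the last two factors: h(k) = Σ_j C(k,j)·g_2(j)·g_3(k−j) for k = 0…6: 1, 6, 30, 120, 360, 720, 720.
c_6 = Σ_k C(6,k)·g_1(k)·h(6−k) = 1·1·720 + 6·2·720 + 15·2·360 = 720 + 8640 + 10800 = 20160.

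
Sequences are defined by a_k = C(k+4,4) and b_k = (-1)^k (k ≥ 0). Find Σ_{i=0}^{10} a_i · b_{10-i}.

This is [x^10] in the product of the two ordinary generating functions.
Σ = 1·1 + 5·(-1) + 15·1 + 35·(-1) + 70·1 + 126·(-1) + 210·1 + 330·(-1) + 495·1 + 715·(-1) + 1001·1 = 581.

581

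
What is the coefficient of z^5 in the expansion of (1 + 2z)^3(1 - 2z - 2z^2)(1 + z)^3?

(1 + 2z)^3 has coefficients 1,6,12,8 for degrees 0…3.
(1 - 2z - 2z^2) has coefficients 1,-2,-2,0,0,0 for degrees 0…5.
Finally multiplying by (1 + z)^3, the product of all factors after the first has coefficients 1,1,-5,-11,-8,-2 for degrees 0…5.
[z^5] = 1·(-2) + 6·(-8) + 12·(-11) + 8·(-5) = -222.

-222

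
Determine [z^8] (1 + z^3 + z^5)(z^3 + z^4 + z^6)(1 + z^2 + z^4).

4

(1 + z^3 + z^5) has coefficients 1,0,0,1,0,1 for degrees 0…5.
(z^3 + z^4 + z^6) has coefficients 0,0,0,1,1,0,1,0,0 for degrees 0…8.
Finally multiplying by (1 + z^2 + z^4), the product of all factors after the first has coefficients 0,0,0,1,1,1,2,1,2 for degrees 0…8.
[z^8] = 1·2 + 1·1 + 1·1 = 4.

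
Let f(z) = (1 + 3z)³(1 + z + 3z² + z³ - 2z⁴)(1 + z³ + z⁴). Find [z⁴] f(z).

(1 + 3z)³ has coefficients 1,9,27,27 for degrees 0…3.
(1 + z + 3z² + z³ - 2z⁴) has coefficients 1,1,3,1,-2 for degrees 0…4.
Finally multiplying by (1 + z³ + z⁴), the product of all factors after the first has coefficients 1,1,3,2,0 for degrees 0…4.
[z⁴] = 1·0 + 9·2 + 27·3 + 27·1 = 126.

126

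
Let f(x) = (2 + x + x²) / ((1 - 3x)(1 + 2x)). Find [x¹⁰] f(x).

87322

The denominator gives the recurrence a_n = a_(n−1) + 6a_(n−2) for n ≥ 3; the numerator fixes a_0 = 2, a_1 = 3, a_2 = 16.
Iterating: 2, 3, 16, 34, 130, 334, 1114, 3118, 9802, 28510, 87322, so a_10 = 87322.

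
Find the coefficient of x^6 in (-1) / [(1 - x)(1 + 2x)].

Partial fractions give a closed form: a_n = (-1/3)·1^n + (-2/3)·(-2)^n.
At n = 6: a_6 = -43.

-43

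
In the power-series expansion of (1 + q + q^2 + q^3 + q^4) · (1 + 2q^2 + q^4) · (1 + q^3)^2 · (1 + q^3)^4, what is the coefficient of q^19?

40

(1 + q + q^2 + q^3 + q^4) has coefficients 1,1,1,1,1 for degrees 0…4.
(1 + 2q^2 + q^4) has coefficients 1,0,2,0,1,0,0,0,0,0,0,0,0,0,0,0,0,0,0,0 for degrees 0…19.
Multiplying by (1 + q^3)^2 gives running coefficients 1,0,2,2,1,4,1,2,2,0,1,0,0,0,0,0,0,0,0,0 for degrees 0…19.
Finally multiplying by (1 + q^3)^4, the product of all factors after the first has coefficients 1,0,2,6,1,12,15,6,30,20,15,40,15,20,30,6,15,12,1,6 for degrees 0…19.
[q^19] = 1·6 + 1·1 + 1·12 + 1·15 + 1·6 = 40.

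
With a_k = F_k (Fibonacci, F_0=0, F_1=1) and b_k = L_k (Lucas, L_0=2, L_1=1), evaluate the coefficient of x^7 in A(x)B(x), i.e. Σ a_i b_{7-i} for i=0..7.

104

Write out a_i and b_{7-i} for i = 0,…,7 and sum the products.
Σ = 0·29 + 1·18 + 1·11 + 2·7 + 3·4 + 5·3 + 8·1 + 13·2 = 104.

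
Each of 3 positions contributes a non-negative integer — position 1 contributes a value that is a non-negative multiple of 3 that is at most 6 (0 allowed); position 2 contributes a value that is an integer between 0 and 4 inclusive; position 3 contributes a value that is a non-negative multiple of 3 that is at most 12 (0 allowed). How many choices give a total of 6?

The generating function for the choices is (1 + q³ + q⁶)·(1 + q + q² + q³ + q⁴)·(1 + q³ + q⁶ + q⁹ + q¹²); the count is [q⁶].
(1 + q³ + q⁶) has coefficients 1,0,0,1,0,0,1 for degrees 0…6.
(1 + q + q² + q³ + q⁴) has coefficients 1,1,1,1,1,0,0 for degrees 0…6.
Finally multiplying by (1 + q³ + q⁶ + q⁹ + q¹²), the product of all factors after the first has coefficients 1,1,1,2,2,1,2 for degrees 0…6.
[q⁶] = 1·2 + 1·2 + 1·1 = 5.

5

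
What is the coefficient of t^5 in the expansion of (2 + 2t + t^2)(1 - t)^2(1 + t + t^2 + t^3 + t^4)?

-2

(2 + 2t + t^2) has coefficients 2,2,1 for degrees 0…2.
(1 - t)^2 has coefficients 1,-2,1,0,0,0 for degrees 0…5.
Finally multiplying by (1 + t + t^2 + t^3 + t^4), the product of all factors after the first has coefficients 1,-1,0,0,0,-1 for degrees 0…5.
[t^5] = 2·(-1) + 2·0 + 1·0 = -2.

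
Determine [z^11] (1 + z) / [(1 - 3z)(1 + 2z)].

141308

Partial fractions give a closed form: a_n = (4/5)·3^n + (1/5)·(-2)^n.
At n = 11: a_11 = 141308.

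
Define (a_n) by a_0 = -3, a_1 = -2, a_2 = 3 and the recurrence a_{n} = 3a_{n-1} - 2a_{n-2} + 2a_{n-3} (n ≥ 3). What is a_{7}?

173

The ordinary generating function has denominator 1 - 3z + 2z^2 - 2z^3.
Iterating the recurrence: a_0,…,a_{7} = -3, -2, 3, 7, 11, 25, 67, 173.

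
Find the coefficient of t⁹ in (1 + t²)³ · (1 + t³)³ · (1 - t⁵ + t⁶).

4

(1 + t²)³ has coefficients 1,0,3,0,3,0,1 for degrees 0…6.
(1 + t³)³ has coefficients 1,0,0,3,0,0,3,0,0,1 for degrees 0…9.
Finally multiplying by (1 - t⁵ + t⁶), the product of all factors after the first has coefficients 1,0,0,3,0,-1,4,0,-3,4 for degrees 0…9.
[t⁹] = 1·4 + 3·0 + 3·(-1) + 1·3 = 4.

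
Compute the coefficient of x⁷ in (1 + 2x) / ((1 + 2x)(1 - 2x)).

128

Partial fractions give a closed form: a_n = (1)·2^n.
At n = 7: a_7 = 128.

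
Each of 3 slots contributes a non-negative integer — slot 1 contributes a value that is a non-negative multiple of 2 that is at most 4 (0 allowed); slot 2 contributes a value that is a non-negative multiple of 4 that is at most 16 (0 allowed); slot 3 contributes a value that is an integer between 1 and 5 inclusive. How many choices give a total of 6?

3

The generating function for the choices is (1 + t^2 + t^4)·(1 + t^4 + t^8 + t^12 + t^16)·(t + t^2 + t^3 + t^4 + t^5); the count is [t^6].
(1 + t^2 + t^4) has coefficients 1,0,1,0,1 for degrees 0…4.
(1 + t^4 + t^8 + t^12 + t^16) has coefficients 1,0,0,0,1,0,0 for degrees 0…6.
Finally multiplying by (t + t^2 + t^3 + t^4 + t^5), the product of all factors after the first has coefficients 0,1,1,1,1,2,1 for degrees 0…6.
[t^6] = 1·1 + 1·1 + 1·1 = 3.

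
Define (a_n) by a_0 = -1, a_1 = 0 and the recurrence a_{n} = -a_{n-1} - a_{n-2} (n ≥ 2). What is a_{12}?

The ordinary generating function has denominator 1 + z + z^2.
Iterating the recurrence: a_0,…,a_{12} = -1, 0, 1, -1, 0, 1, -1, 0, 1, -1, 0, 1, -1.

-1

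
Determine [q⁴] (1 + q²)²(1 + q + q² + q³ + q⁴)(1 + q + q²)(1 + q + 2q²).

27

(1 + q²)² has coefficients 1,0,2,0,1 for degrees 0…4.
(1 + q + q² + q³ + q⁴) has coefficients 1,1,1,1,1 for degrees 0…4.
Multiplying by (1 + q + q²) gives running coefficients 1,2,3,3,3 for degrees 0…4.
Finally multiplying by (1 + q + 2q²), the product of all factors after the first has coefficients 1,3,7,10,12 for degrees 0…4.
[q⁴] = 1·12 + 2·7 + 1·1 = 27.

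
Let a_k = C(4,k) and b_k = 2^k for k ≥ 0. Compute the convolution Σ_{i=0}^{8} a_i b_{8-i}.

This is [x^8] in the product of the two ordinary generating functions.
Σ = 1·256 + 4·128 + 6·64 + 4·32 + 1·16 + 0·8 + 0·4 + 0·2 + 0·1 = 1296.

1296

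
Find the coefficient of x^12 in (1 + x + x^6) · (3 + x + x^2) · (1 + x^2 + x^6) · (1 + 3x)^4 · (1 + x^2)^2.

4169

(1 + x + x^6) has coefficients 1,1,0,0,0,0,1 for degrees 0…6.
(3 + x + x^2) has coefficients 3,1,1,0,0,0,0,0,0,0,0,0,0 for degrees 0…12.
Multiplying by (1 + x^2 + x^6) gives running coefficients 3,1,4,1,1,0,3,1,1,0,0,0,0 for degrees 0…12.
Multiplying by (1 + 3x)^4 gives running coefficients 3,37,178,427,580,579,489,226,256,390,405,189,81 for degrees 0…12.
Finally multiplying by (1 + x^2)^2, the product of all factors after the first has coefficients 3,37,184,501,939,1470,1827,1811,1814,1421,1406,1195,1147 for degrees 0…12.
[x^12] = 1·1147 + 1·1195 + 1·1827 = 4169.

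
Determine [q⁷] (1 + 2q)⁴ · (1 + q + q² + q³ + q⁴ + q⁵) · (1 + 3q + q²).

(1 + 2q)⁴ has coefficients 1,8,24,32,16 for degrees 0…4.
(1 + q + q² + q³ + q⁴ + q⁵) has coefficients 1,1,1,1,1,1,0,0 for degrees 0…7.
Finally multiplying by (1 + 3q + q²), the product of all factors after the first has coefficients 1,4,5,5,5,5,4,1 for degrees 0…7.
[q⁷] = 1·1 + 8·4 + 24·5 + 32·5 + 16·5 = 393.

393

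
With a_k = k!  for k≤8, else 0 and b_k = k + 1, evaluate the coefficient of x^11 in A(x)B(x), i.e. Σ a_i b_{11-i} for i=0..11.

Write out a_i and b_{11-i} for i = 0,…,11 and sum the products.
Σ = 1·12 + 1·11 + 2·10 + 6·9 + 24·8 + 120·7 + 720·6 + 5040·5 + 40320·4 + 0·3 + 0·2 + 0·1 = 191929.

191929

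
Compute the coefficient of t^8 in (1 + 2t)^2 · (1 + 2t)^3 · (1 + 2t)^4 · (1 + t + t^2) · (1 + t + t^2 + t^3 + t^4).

47280

(1 + 2t)^2 has coefficients 1,4,4 for degrees 0…2.
(1 + 2t)^3 has coefficients 1,6,12,8,0,0,0,0,0 for degrees 0…8.
Multiplying by (1 + 2t)^4 gives running coefficients 1,14,84,280,560,672,448,128,0 for degrees 0…8.
Multiplying by (1 + t + t^2) gives running coefficients 1,15,99,378,924,1512,1680,1248,576 for degrees 0…8.
Finally multiplying by (1 + t + t^2 + t^3 + t^4), the product of all factors after the first has coefficients 1,16,115,493,1417,2928,4593,5742,5940 for degrees 0…8.
[t^8] = 1·5940 + 4·5742 + 4·4593 = 47280.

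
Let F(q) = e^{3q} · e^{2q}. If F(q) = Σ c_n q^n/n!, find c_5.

3125

The EGF product rule gives c_5 = Σ_{k_1+k_2=5} C(5; k_1,k_2) · ∏ g_i(k_i), where e^{3q} gives (3)^k; e^{2q} gives (2)^k.
g_1(k) for k = 0…5: 1, 3, 9, 27, 81, 243.
g_2(k) for k = 0…5: 1, 2, 4, 8, 16, 32.
c_5 = Σ_k C(5,k)·g_1(k)·g_2(5−k) = 1·1·32 + 5·3·16 + 10·9·8 + 10·27·4 + 5·81·2 + 1·243·1 = 32 + 240 + 720 + 1080 + 810 + 243 = 3125.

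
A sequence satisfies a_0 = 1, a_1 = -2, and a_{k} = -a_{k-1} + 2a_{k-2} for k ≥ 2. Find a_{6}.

64

The ordinary generating function has denominator 1 + q - 2q^2.
Iterating the recurrence: a_0,…,a_{6} = 1, -2, 4, -8, 16, -32, 64.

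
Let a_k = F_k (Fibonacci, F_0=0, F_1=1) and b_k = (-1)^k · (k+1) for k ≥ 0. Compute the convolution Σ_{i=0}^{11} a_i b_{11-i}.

Write out a_i and b_{11-i} for i = 0,…,11 and sum the products.
Σ = 0·(-12) + 1·11 + 1·(-10) + 2·9 + 3·(-8) + 5·7 + 8·(-6) + 13·5 + 21·(-4) + 34·3 + 55·(-2) + 89·1 = 44.

44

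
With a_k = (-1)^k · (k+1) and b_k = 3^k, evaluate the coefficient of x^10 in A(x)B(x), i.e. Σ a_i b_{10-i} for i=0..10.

33218

Write out a_i and b_{10-i} for i = 0,…,10 and sum the products.
Σ = 1·59049 − 2·19683 + 3·6561 − 4·2187 + 5·729 − 6·243 + 7·81 − 8·27 + 9·9 − 10·3 + 11·1 = 33218.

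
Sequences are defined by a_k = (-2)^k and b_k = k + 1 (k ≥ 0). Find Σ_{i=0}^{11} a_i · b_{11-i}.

Write out a_i and b_{11-i} for i = 0,…,11 and sum the products.
Σ = 1·12 − 2·11 + 4·10 − 8·9 + 16·8 − 32·7 + 64·6 − 128·5 + 256·4 − 512·3 + 1024·2 − 2048·1 = -906.

-906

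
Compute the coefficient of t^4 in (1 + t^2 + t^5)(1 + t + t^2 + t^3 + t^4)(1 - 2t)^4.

18

(1 + t^2 + t^5) has coefficients 1,0,1,0,0 for degrees 0…4.
(1 + t + t^2 + t^3 + t^4) has coefficients 1,1,1,1,1 for degrees 0…4.
Finally multiplying by (1 - 2t)^4, the product of all factors after the first has coefficients 1,-7,17,-15,1 for degrees 0…4.
[t^4] = 1·1 + 1·17 = 18.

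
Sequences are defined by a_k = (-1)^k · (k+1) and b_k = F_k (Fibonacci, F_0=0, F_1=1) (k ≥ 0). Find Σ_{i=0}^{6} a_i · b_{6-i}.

-2

Write out a_i and b_{6-i} for i = 0,…,6 and sum the products.
Σ = 1·8 − 2·5 + 3·3 − 4·2 + 5·1 − 6·1 + 7·0 = -2.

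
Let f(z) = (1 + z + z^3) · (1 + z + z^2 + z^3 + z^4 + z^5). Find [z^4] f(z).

3

(1 + z + z^3) has coefficients 1,1,0,1 for degrees 0…3.
(1 + z + z^2 + z^3 + z^4 + z^5) has coefficients 1,1,1,1,1 for degrees 0…4.
[z^4] = 1·1 + 1·1 + 1·1 = 3.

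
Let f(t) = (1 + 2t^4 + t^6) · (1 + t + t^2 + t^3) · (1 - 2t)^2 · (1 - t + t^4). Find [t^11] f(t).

3

(1 + 2t^4 + t^6) has coefficients 1,0,0,0,2,0,1 for degrees 0…6.
(1 + t + t^2 + t^3) has coefficients 1,1,1,1,0,0,0,0,0,0,0,0 for degrees 0…11.
Multiplying by (1 - 2t)^2 gives running coefficients 1,-3,1,1,0,4,0,0,0,0,0,0 for degrees 0…11.
Finally multiplying by (1 - t + t^4), the product of all factors after the first has coefficients 1,-4,4,0,0,1,-3,1,0,4,0,0 for degrees 0…11.
[t^11] = 1·0 + 2·1 + 1·1 = 3.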